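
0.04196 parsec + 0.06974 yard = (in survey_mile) 8.045e+11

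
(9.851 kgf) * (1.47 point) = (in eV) 3.127e+17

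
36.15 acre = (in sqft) 1.575e+06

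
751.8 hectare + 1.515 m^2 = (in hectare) 751.8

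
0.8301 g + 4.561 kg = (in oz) 160.9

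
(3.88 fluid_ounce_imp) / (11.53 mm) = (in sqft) 0.1029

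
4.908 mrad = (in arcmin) 16.87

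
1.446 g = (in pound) 0.003188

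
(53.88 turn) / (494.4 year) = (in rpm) 2.073e-07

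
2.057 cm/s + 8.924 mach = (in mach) 8.924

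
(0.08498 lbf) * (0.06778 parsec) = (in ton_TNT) 1.89e+05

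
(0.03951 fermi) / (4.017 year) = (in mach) 9.16e-28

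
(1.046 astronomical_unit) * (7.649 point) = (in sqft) 4.545e+09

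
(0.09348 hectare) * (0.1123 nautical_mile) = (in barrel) 1.223e+06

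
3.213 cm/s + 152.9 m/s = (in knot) 297.3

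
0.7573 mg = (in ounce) 2.671e-05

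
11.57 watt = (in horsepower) 0.01552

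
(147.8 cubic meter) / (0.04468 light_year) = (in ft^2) 3.764e-12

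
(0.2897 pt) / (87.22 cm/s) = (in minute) 1.953e-06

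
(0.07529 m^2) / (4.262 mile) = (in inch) 0.0004322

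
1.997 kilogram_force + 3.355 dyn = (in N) 19.58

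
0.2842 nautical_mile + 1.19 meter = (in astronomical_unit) 3.526e-09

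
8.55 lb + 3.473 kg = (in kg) 7.351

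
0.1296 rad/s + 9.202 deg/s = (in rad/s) 0.2902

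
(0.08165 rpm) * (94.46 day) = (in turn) 1.111e+04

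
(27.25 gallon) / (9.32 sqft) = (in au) 7.964e-13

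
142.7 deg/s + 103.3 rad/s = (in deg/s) 6061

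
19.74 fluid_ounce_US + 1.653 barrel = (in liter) 263.4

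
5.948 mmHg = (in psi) 0.115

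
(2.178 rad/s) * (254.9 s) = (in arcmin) 1.909e+06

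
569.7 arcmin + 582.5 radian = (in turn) 92.73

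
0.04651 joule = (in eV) 2.903e+17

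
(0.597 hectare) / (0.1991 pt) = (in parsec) 2.755e-09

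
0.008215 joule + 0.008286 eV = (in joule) 0.008215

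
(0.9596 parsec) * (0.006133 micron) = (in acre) 4.487e+04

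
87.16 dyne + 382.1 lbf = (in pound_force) 382.1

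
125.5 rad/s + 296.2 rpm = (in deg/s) 8968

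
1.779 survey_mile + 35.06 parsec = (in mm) 1.082e+21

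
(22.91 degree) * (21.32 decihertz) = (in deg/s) 48.84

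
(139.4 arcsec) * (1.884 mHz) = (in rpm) 1.216e-05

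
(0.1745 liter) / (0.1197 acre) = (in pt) 0.001021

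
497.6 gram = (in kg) 0.4976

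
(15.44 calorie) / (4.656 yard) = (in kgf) 1.547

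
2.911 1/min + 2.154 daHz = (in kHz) 0.02159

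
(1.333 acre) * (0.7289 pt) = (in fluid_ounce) 4.69e+04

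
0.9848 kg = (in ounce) 34.74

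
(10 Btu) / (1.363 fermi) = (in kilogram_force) 7.893e+17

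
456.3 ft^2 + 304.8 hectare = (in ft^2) 3.281e+07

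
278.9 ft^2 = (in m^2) 25.91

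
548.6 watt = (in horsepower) 0.7357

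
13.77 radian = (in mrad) 1.377e+04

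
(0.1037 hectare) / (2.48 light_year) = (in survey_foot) 1.45e-13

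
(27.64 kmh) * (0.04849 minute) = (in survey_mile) 0.01388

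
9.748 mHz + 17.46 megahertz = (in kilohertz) 1.746e+04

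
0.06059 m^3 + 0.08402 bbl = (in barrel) 0.4651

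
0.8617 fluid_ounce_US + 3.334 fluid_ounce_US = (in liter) 0.1241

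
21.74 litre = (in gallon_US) 5.743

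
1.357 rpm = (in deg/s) 8.142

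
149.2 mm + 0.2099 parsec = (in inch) 2.55e+17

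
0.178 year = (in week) 9.281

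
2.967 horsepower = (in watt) 2212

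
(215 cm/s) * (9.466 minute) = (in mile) 0.7588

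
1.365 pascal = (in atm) 1.347e-05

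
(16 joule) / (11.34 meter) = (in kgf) 0.1439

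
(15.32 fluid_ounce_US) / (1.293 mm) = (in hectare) 3.504e-05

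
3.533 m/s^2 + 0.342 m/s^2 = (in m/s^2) 3.875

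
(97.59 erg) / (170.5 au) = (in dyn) 3.826e-14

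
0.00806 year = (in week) 0.4203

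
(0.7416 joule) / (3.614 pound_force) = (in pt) 130.8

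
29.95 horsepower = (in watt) 2.233e+04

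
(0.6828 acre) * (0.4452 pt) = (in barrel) 2.73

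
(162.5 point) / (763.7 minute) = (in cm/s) 0.0001251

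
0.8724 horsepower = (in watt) 650.5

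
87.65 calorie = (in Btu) 0.3476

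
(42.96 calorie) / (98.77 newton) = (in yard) 1.99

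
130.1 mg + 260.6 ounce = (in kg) 7.388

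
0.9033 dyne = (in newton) 9.033e-06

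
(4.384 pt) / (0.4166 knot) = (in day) 8.352e-08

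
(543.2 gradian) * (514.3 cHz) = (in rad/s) 43.88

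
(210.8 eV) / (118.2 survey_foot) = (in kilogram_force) 9.559e-20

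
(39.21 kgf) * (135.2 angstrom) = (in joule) 5.199e-06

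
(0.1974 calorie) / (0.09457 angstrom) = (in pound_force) 1.963e+10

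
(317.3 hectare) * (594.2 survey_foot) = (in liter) 5.747e+11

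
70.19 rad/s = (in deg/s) 4022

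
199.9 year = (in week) 1.042e+04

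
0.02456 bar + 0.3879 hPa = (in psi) 0.3618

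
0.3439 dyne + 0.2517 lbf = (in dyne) 1.12e+05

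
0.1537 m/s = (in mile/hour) 0.3438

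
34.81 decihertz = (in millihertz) 3481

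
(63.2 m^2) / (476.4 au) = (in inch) 3.491e-11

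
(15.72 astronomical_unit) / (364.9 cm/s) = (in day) 7.459e+06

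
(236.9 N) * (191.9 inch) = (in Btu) 1.094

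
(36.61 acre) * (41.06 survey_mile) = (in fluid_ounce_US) 3.31e+14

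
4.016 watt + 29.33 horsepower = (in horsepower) 29.34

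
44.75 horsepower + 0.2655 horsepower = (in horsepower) 45.02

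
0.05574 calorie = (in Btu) 0.000221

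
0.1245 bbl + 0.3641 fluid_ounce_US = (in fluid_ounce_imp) 697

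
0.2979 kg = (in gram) 297.9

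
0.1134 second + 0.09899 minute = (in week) 1.001e-05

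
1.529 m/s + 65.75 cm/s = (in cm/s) 218.6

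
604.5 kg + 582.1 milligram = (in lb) 1333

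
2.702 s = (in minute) 0.04503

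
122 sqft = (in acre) 0.002801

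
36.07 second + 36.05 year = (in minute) 1.895e+07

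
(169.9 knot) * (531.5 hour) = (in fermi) 1.672e+23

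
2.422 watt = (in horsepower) 0.003248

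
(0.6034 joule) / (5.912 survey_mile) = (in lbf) 1.426e-05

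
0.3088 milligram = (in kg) 3.088e-07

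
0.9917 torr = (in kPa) 0.1322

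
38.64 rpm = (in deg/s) 231.8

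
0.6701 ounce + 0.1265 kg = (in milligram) 1.455e+05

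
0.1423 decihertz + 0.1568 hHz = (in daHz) 1.569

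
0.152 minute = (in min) 0.152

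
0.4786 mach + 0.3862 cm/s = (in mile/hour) 364.5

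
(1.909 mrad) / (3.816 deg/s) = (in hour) 7.962e-06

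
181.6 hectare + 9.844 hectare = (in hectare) 191.4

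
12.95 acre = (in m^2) 5.241e+04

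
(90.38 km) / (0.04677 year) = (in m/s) 0.06128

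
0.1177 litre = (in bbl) 0.0007403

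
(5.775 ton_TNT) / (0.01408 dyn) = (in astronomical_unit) 1.147e+06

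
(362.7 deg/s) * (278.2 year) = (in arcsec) 1.146e+16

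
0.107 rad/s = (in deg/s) 6.131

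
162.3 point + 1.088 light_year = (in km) 1.029e+13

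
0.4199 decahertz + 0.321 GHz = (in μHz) 3.21e+14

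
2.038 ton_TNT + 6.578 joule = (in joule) 8.527e+09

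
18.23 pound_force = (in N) 81.09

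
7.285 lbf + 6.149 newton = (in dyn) 3.855e+06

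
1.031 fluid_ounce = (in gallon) 0.008055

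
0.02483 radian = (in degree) 1.423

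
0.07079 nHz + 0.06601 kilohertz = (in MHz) 6.601e-05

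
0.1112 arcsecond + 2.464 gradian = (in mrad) 38.7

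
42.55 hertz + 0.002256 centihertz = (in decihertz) 425.5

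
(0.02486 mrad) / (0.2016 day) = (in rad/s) 1.427e-09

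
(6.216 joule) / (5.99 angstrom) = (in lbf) 2.333e+09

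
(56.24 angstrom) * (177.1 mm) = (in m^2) 9.96e-10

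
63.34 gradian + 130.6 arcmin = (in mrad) 1033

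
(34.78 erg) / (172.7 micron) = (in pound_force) 0.004527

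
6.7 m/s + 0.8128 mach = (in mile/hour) 634.1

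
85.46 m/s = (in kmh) 307.7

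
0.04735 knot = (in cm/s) 2.436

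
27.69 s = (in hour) 0.007692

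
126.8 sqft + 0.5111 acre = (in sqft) 2.239e+04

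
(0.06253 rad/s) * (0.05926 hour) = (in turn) 2.123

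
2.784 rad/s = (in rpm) 26.59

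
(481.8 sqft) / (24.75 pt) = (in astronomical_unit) 3.427e-08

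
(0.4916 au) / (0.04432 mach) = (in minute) 8.122e+07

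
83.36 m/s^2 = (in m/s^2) 83.36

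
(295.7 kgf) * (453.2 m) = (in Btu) 1246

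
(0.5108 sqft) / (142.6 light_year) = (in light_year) 3.718e-36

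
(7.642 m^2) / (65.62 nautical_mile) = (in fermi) 6.288e+10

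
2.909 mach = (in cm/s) 9.905e+04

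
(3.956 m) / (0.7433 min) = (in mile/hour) 0.1984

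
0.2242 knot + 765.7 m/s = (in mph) 1713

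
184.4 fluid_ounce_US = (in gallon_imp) 1.2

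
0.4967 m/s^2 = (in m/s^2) 0.4967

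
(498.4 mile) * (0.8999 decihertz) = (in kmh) 2.599e+05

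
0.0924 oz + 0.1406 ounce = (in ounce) 0.233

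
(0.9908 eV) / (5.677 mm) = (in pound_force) 6.286e-18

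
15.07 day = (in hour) 361.7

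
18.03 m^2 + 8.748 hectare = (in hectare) 8.75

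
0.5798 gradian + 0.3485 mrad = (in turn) 0.001505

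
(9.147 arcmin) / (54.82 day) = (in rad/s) 5.618e-10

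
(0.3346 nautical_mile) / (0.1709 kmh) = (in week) 0.02158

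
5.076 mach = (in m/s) 1728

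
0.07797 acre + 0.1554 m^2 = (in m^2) 315.7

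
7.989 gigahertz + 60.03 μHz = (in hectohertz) 7.989e+07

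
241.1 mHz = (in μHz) 2.411e+05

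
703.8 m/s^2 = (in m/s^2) 703.8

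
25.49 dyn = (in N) 0.0002549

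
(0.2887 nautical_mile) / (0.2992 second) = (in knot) 3474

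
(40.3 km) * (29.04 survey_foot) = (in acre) 88.15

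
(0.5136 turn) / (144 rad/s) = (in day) 2.594e-07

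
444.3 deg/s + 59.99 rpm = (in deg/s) 804.2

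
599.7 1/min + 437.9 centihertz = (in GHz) 1.437e-08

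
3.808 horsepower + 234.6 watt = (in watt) 3074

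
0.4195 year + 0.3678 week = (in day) 155.7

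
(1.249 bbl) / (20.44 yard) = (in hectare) 1.062e-06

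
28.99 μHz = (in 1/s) 2.899e-05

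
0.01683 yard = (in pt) 43.62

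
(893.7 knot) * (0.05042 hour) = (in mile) 51.85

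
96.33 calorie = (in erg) 4.03e+09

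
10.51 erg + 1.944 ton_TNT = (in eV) 5.077e+28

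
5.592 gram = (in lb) 0.01233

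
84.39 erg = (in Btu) 7.999e-09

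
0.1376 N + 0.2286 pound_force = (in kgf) 0.1177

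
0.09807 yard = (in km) 8.968e-05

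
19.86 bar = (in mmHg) 1.49e+04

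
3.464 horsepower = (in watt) 2583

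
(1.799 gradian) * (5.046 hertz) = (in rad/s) 0.1426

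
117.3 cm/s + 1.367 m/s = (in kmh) 9.144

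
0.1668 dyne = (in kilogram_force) 1.701e-07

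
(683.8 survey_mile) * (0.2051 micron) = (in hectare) 2.257e-05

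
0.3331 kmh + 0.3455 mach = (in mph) 263.4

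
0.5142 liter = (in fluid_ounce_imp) 18.1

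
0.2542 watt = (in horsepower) 0.0003409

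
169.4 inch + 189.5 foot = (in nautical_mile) 0.03351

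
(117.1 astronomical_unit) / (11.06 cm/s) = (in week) 2.619e+08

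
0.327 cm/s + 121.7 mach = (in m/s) 4.144e+04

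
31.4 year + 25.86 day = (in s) 9.925e+08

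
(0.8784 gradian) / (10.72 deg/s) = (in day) 8.535e-07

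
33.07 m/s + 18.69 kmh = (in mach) 0.1124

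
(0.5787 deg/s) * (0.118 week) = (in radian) 720.8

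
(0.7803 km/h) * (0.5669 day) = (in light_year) 1.122e-12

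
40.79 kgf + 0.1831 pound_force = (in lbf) 90.11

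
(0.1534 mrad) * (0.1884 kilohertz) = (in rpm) 0.276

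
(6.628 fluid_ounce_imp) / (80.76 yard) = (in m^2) 2.55e-06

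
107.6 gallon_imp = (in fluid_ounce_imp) 1.722e+04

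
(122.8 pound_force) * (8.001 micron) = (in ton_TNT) 1.045e-12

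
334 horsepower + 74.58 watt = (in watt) 2.491e+05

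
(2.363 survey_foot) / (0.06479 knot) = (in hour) 0.006002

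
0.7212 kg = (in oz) 25.44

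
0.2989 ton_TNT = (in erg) 1.251e+16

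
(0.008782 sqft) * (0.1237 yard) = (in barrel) 0.0005805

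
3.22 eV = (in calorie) 1.233e-19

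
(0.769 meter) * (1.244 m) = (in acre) 0.0002364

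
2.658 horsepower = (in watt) 1982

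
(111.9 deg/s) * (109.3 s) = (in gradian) 1.359e+04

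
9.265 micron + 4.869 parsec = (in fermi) 1.502e+32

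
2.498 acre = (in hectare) 1.011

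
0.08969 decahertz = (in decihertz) 8.969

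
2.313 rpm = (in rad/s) 0.2422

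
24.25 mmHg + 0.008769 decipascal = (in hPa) 32.33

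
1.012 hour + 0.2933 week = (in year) 0.00574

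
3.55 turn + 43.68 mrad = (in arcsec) 4.61e+06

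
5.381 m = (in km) 0.005381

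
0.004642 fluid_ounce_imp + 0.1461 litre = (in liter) 0.1462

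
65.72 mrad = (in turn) 0.01046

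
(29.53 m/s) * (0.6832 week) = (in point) 3.459e+10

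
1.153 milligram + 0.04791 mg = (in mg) 1.201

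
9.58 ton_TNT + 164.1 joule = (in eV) 2.502e+29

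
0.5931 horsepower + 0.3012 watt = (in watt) 442.6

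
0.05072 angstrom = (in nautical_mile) 2.739e-15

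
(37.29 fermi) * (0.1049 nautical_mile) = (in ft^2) 7.798e-11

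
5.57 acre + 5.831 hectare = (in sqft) 8.703e+05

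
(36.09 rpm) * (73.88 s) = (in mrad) 2.792e+05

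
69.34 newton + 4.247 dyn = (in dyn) 6.934e+06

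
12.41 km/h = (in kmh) 12.41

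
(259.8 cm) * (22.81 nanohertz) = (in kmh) 2.133e-07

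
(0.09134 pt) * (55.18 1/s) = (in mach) 5.222e-06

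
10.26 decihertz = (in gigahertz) 1.026e-09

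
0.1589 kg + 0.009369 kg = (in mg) 1.683e+05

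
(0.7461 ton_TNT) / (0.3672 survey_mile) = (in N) 5.282e+06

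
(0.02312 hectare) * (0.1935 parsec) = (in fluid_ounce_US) 4.668e+22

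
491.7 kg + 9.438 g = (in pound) 1084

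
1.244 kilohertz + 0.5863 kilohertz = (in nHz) 1.83e+12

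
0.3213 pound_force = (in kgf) 0.1457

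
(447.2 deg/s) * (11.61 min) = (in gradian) 3.461e+05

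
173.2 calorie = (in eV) 4.523e+21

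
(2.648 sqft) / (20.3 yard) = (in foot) 0.04348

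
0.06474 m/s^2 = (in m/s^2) 0.06474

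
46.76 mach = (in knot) 3.095e+04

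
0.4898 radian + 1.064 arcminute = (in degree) 28.08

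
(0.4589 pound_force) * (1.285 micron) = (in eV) 1.637e+13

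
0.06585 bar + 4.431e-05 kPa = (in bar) 0.06585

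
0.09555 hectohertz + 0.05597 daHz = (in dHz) 101.1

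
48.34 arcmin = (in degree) 0.8057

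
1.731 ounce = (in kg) 0.04907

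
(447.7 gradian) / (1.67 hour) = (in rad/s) 0.00117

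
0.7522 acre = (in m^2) 3044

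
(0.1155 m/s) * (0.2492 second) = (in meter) 0.02878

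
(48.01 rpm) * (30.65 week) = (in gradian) 5.933e+09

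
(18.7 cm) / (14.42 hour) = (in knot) 7.002e-06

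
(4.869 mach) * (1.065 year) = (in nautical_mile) 3.007e+07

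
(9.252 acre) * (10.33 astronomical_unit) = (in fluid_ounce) 1.956e+21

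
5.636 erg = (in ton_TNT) 1.347e-16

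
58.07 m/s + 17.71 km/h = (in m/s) 62.99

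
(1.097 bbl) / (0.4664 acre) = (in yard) 0.0001011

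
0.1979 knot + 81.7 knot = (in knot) 81.9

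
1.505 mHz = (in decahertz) 0.0001505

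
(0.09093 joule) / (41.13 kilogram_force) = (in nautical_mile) 1.217e-07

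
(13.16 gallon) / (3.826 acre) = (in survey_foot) 1.056e-05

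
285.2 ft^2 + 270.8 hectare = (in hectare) 270.8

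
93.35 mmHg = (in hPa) 124.5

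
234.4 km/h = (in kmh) 234.4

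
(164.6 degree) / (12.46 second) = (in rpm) 2.202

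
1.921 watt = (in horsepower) 0.002576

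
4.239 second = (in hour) 0.001177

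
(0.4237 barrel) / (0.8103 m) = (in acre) 2.054e-05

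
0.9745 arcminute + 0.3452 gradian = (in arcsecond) 1177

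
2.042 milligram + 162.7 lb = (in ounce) 2603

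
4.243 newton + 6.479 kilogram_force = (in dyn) 6.778e+06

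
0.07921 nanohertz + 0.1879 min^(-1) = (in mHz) 3.132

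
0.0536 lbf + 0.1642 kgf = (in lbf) 0.4156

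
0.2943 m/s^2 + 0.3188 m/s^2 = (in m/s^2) 0.6131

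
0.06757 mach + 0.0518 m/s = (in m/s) 23.06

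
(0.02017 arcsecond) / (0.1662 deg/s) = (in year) 1.069e-12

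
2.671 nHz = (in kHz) 2.671e-12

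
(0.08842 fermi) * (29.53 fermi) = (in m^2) 2.611e-30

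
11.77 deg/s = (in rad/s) 0.2054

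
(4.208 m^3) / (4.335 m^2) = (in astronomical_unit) 6.489e-12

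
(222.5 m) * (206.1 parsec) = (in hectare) 1.415e+17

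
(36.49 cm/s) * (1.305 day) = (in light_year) 4.349e-12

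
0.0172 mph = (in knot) 0.01495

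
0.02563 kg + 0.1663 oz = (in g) 30.34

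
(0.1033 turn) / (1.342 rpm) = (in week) 7.636e-06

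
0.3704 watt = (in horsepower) 0.0004967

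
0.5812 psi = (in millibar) 40.07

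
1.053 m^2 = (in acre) 0.0002602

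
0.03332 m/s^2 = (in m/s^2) 0.03332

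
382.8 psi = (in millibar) 2.639e+04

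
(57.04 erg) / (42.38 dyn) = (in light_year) 1.423e-18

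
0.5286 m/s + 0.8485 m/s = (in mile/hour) 3.08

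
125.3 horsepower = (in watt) 9.344e+04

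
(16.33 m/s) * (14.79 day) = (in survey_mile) 1.297e+04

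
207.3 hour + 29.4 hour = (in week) 1.409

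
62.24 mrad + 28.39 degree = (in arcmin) 1917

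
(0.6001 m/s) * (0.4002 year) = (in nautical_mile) 4089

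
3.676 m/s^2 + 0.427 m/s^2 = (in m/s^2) 4.103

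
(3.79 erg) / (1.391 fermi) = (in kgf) 2.778e+07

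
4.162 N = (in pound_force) 0.9357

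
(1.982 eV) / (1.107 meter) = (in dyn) 2.869e-14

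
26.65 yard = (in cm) 2437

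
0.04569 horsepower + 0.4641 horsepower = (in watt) 380.2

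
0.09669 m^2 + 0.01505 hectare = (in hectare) 0.01506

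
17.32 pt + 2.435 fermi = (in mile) 3.797e-06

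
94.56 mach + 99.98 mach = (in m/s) 6.624e+04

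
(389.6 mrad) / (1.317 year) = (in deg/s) 5.375e-07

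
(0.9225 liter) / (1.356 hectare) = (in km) 6.803e-11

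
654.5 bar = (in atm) 645.9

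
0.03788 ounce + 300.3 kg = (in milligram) 3.003e+08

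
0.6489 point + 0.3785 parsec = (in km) 1.168e+13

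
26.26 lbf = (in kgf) 11.91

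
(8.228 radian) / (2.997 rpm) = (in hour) 0.007282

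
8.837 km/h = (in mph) 5.491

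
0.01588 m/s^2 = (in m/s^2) 0.01588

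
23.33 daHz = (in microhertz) 2.333e+08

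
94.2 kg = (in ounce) 3323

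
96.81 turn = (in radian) 608.3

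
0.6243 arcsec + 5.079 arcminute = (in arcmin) 5.089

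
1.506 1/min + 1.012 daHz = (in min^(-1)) 608.7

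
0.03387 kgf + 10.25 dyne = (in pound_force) 0.07469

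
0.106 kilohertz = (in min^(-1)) 6360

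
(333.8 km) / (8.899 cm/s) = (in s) 3.751e+06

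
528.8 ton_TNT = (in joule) 2.212e+12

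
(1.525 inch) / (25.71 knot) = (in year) 9.287e-11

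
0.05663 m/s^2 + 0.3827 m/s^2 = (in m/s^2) 0.4393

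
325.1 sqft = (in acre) 0.007463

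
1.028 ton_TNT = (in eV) 2.685e+28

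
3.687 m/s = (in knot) 7.167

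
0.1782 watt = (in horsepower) 0.000239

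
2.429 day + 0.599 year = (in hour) 5306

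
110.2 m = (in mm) 1.102e+05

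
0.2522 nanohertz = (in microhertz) 0.0002522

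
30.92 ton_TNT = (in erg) 1.294e+18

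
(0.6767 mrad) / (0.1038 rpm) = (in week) 1.029e-07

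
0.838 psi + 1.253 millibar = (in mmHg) 44.28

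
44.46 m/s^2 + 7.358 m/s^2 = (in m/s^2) 51.82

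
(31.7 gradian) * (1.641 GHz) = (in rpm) 7.803e+09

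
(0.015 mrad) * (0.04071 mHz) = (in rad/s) 6.107e-10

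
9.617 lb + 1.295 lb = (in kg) 4.95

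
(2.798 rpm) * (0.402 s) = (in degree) 6.749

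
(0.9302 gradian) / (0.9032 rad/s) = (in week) 2.675e-08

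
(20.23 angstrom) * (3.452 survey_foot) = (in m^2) 2.129e-09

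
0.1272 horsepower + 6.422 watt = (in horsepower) 0.1358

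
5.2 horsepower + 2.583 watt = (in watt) 3880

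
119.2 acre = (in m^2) 4.824e+05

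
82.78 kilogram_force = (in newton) 811.8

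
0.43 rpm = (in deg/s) 2.58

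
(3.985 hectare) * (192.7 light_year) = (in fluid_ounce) 2.457e+27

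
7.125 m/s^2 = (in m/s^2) 7.125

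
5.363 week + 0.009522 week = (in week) 5.373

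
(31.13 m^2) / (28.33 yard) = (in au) 8.033e-12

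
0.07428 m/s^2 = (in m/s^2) 0.07428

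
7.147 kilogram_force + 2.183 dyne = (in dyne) 7.009e+06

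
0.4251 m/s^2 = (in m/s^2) 0.4251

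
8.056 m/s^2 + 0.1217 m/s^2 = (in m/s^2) 8.178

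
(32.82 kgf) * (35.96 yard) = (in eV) 6.605e+22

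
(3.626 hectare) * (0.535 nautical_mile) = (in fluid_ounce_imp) 1.264e+12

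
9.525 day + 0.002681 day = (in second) 8.232e+05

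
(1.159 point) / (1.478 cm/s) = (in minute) 0.0004611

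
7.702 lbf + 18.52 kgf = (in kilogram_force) 22.01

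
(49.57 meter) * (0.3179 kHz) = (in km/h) 5.673e+04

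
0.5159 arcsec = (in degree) 0.0001433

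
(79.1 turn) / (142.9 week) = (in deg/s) 0.0003295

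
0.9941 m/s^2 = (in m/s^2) 0.9941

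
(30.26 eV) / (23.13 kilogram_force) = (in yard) 2.337e-20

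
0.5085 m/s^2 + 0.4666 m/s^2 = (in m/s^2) 0.9751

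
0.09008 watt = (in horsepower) 0.0001208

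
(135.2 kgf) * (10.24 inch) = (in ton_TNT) 8.242e-08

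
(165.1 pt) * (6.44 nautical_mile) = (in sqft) 7477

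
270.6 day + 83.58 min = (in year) 0.7415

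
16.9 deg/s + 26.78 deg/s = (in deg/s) 43.68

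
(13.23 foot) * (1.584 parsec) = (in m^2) 1.971e+17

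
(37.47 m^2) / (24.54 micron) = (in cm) 1.527e+08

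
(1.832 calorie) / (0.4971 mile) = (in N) 0.009581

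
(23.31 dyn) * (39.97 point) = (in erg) 32.87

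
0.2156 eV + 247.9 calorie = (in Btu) 0.9831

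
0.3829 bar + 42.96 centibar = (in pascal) 8.125e+04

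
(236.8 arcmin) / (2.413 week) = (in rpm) 4.507e-07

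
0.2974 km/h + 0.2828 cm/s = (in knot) 0.1661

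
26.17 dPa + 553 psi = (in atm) 37.63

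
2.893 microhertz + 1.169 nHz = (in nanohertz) 2894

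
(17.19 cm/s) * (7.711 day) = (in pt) 3.246e+08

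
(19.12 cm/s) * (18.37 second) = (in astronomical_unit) 2.348e-11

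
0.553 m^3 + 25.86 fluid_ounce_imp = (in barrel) 3.483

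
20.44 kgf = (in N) 200.4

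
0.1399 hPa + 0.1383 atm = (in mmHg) 105.2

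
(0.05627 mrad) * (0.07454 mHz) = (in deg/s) 2.403e-07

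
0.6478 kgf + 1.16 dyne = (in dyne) 6.353e+05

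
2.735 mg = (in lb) 6.03e-06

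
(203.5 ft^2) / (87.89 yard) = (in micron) 2.352e+05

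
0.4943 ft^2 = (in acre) 1.135e-05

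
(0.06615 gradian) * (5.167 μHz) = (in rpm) 5.127e-08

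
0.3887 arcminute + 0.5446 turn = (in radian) 3.422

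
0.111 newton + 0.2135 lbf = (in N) 1.061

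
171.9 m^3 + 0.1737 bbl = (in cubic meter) 171.9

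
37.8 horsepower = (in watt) 2.819e+04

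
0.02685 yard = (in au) 1.641e-13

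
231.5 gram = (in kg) 0.2315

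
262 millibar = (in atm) 0.2586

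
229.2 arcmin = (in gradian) 4.244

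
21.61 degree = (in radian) 0.3772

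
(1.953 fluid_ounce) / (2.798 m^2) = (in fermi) 2.064e+10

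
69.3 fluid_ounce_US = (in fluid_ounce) 69.3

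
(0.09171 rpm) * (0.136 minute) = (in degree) 4.49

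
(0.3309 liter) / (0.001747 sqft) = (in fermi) 2.039e+15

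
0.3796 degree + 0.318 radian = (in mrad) 324.6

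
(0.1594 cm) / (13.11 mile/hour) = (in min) 4.533e-06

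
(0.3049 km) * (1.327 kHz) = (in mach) 1188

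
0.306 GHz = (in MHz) 306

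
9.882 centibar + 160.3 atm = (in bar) 162.5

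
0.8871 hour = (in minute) 53.23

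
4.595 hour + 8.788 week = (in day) 61.71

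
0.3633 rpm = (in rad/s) 0.03804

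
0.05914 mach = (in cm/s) 2014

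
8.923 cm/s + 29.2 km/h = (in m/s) 8.2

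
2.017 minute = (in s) 121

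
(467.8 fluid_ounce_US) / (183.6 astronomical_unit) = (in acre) 1.245e-19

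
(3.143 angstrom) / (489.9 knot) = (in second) 1.247e-12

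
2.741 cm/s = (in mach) 8.05e-05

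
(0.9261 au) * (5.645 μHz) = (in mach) 2297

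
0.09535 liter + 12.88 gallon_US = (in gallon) 12.91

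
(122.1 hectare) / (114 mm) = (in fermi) 1.071e+22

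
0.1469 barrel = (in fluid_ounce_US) 789.7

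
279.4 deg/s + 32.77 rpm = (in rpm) 79.34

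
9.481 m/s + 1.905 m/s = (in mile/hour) 25.47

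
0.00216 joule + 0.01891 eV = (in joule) 0.00216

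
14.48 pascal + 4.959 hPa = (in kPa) 0.5104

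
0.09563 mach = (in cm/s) 3256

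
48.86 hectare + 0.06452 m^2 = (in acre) 120.7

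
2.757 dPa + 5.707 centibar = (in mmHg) 42.81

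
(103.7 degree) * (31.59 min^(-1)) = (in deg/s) 54.6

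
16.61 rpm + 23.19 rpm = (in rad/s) 4.168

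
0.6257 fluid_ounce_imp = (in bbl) 0.0001118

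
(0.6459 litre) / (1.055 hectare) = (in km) 6.122e-11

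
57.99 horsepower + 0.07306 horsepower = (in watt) 4.33e+04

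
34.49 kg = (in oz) 1217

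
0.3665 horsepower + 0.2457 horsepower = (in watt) 456.5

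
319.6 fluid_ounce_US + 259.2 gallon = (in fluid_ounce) 3.35e+04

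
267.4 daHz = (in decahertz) 267.4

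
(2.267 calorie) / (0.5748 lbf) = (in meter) 3.71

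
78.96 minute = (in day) 0.05483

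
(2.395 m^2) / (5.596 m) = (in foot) 1.404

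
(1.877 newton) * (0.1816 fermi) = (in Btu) 3.231e-19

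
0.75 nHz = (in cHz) 7.5e-08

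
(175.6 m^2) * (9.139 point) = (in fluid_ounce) 1.914e+04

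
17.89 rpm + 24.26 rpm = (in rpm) 42.15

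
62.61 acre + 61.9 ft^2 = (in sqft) 2.727e+06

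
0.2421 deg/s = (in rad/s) 0.004225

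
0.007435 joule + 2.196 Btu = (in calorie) 553.8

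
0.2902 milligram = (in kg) 2.902e-07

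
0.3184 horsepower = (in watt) 237.4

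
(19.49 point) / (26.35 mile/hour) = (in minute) 9.728e-06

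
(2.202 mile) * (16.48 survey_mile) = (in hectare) 9399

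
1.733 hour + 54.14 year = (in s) 1.707e+09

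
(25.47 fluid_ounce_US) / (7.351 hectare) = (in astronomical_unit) 6.85e-20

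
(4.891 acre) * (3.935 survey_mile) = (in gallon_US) 3.311e+10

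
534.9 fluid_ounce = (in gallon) 4.179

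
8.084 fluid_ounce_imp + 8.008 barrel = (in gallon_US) 336.4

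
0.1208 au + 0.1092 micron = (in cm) 1.807e+12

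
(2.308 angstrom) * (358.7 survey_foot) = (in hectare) 2.523e-12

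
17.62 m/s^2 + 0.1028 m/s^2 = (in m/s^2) 17.72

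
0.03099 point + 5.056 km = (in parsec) 1.639e-13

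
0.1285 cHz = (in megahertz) 1.285e-09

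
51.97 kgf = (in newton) 509.7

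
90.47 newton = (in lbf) 20.34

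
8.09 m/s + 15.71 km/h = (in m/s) 12.45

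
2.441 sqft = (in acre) 5.604e-05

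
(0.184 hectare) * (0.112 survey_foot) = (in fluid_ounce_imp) 2.211e+06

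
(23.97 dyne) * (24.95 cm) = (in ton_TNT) 1.429e-14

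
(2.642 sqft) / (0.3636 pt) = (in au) 1.279e-08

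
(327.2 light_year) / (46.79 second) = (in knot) 1.286e+17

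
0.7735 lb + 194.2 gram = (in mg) 5.451e+05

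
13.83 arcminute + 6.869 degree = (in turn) 0.01972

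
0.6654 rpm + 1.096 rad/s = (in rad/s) 1.166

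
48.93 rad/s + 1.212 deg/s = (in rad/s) 48.95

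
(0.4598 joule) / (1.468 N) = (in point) 887.9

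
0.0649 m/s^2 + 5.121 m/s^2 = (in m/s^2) 5.186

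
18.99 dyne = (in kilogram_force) 1.936e-05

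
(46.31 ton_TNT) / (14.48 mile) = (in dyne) 8.315e+11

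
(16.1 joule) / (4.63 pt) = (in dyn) 9.857e+08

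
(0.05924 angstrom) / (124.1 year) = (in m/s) 1.514e-21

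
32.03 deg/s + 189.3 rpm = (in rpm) 194.6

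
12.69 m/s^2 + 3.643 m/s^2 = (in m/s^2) 16.33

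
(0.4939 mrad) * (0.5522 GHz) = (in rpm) 2.604e+06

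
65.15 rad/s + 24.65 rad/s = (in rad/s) 89.8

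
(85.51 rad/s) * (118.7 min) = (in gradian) 3.877e+07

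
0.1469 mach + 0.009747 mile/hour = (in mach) 0.1469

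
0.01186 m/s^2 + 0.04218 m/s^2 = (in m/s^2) 0.05404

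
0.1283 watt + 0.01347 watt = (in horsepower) 0.0001901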